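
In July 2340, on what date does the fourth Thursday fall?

July 1, 2340 is a Monday.
The first Thursday is therefore July 4 (3 days later).
The fourth Thursday is 4 + 3×7 = July 25.

July 25, 2340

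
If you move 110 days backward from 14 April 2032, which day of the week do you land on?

First find the weekday of Apr 14, 2032. Doomsday rule: the anchor day for the 2000s is Tuesday. For year 32: 32÷12 = 2 r 8, and 8÷4 = 2, so 2+8+2 = 12.
Tuesday + 12 ≡ Sunday — that's 2032's doomsday.
In April the doomsday date is Apr 4.
Apr 14 is 10 days after Apr 4; 10 mod 7 = 3, so Sunday + 3 = Wednesday.
110 mod 7 = 5, so 110 days before a Wednesday is Wednesday − 5 = Friday.

Friday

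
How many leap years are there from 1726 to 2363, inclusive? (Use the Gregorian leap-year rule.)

154

Multiples of 4 in [1726,2363]: 159.
Of those, multiples of 100: 6 (not leap unless ÷400).
Multiples of 400: 1.
Leap years = 159 − 6 + 1 = 154.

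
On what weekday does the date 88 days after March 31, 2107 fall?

Monday

Mar 31, 2107 is a Thursday.
88 mod 7 = 4, so 88 days after a Thursday is Thursday + 4 = Monday.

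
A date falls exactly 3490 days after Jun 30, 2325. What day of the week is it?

First find the weekday of Jun 30, 2325. Doomsday rule: the anchor day for the 2300s is Wednesday. For year 25: 25÷12 = 2 r 1, and 1÷4 = 0, so 2+1+0 = 3.
Wednesday + 3 ≡ Saturday — that's 2325's doomsday.
In June the doomsday date is Jun 6.
Jun 30 is 24 days after Jun 6; 24 mod 7 = 3, so Saturday + 3 = Tuesday.
3490 mod 7 = 4, so 3490 days after a Tuesday is Tuesday + 4 = Saturday.

Saturday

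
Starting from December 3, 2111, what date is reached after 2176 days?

November 17, 2117

+366 (one year; includes Feb 29, 2112) → Dec 3, 2112 (1810 left).
+365 (one year) → Dec 3, 2113 (1445 left).
+365 (one year) → Dec 3, 2114 (1080 left).
+365 (one year) → Dec 3, 2115 (715 left).
+366 (one year; includes Feb 29, 2116) → Dec 3, 2116 (349 left).
Dec has 31 days: +29 → Jan 1, 2117 (320 left).
Jan has 31 days: +31 → Feb 1, 2117 (289 left).
Feb has 28 days: +28 → Mar 1, 2117 (261 left).
Mar has 31 days: +31 → Apr 1, 2117 (230 left).
Apr has 30 days: +30 → May 1, 2117 (200 left).
May has 31 days: +31 → Jun 1, 2117 (169 left).
Jun has 30 days: +30 → Jul 1, 2117 (139 left).
Jul has 31 days: +31 → Aug 1, 2117 (108 left).
Aug has 31 days: +31 → Sep 1, 2117 (77 left).
Sep has 30 days: +30 → Oct 1, 2117 (47 left).
Oct has 31 days: +31 → Nov 1, 2117 (16 left).
+16 → Nov 17, 2117.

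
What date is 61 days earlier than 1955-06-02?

−2 → May 31, 1955 (end of May, 31 days; 59 left).
−31 → Apr 30, 1955 (end of Apr, 30 days; 28 left).
−28 → Apr 2, 1955.

April 2, 1955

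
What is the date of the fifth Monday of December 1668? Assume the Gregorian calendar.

December 1, 1668 is a Saturday.
The first Monday is therefore December 3 (2 days later).
The fifth Monday is 3 + 4×7 = December 31.

December 31, 1668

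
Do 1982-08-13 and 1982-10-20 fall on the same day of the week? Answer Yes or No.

No

From Aug 13, 1982 to Oct 20, 1982 is 68 days.
68 mod 7 = 5, so they are different weekdays.
(Aug 13, 1982 is a Friday; Oct 20, 1982 is a Wednesday.)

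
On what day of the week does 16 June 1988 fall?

January 1, 1988 is a Friday.
Jan 1, 1988 → Feb 1, 1988: 31 days (January has 31).
Feb 1, 1988 → Mar 1, 1988: 29 days (February has 29).
Mar 1, 1988 → Apr 1, 1988: 31 days (March has 31).
Apr 1, 1988 → May 1, 1988: 30 days (April has 30).
May 1, 1988 → Jun 1, 1988: 31 days (May has 31).
Jun 1, 1988 → Jun 16, 1988: 15 days.
Total: 167 days.
167 mod 7 = 6, so Friday + 6 = Thursday.

Thursday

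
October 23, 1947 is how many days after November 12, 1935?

4363

Nov 12, 1935 → Nov 12, 1936: 366 days (Feb 29, 1936 is in that span).
Nov 12, 1936 → Nov 12, 1937: 365 days.
Nov 12, 1937 → Nov 12, 1938: 365 days.
Nov 12, 1938 → Nov 12, 1939: 365 days.
Nov 12, 1939 → Nov 12, 1940: 366 days (Feb 29, 1940 is in that span).
Nov 12, 1940 → Nov 12, 1941: 365 days.
Nov 12, 1941 → Nov 12, 1942: 365 days.
Nov 12, 1942 → Nov 12, 1943: 365 days.
Nov 12, 1943 → Nov 12, 1944: 366 days (Feb 29, 1944 is in that span).
Nov 12, 1944 → Nov 12, 1945: 365 days.
Nov 12, 1945 → Nov 12, 1946: 365 days.
Nov 12, 1946 → Dec 12, 1946: 30 days (November has 30).
Dec 12, 1946 → Jan 12, 1947: 31 days (December has 31).
Jan 12, 1947 → Feb 12, 1947: 31 days (January has 31).
Feb 12, 1947 → Mar 12, 1947: 28 days (February has 28).
Mar 12, 1947 → Apr 12, 1947: 31 days (March has 31).
Apr 12, 1947 → May 12, 1947: 30 days (April has 30).
May 12, 1947 → Jun 12, 1947: 31 days (May has 31).
Jun 12, 1947 → Jul 12, 1947: 30 days (June has 30).
Jul 12, 1947 → Aug 12, 1947: 31 days (July has 31).
Aug 12, 1947 → Sep 12, 1947: 31 days (August has 31).
Sep 12, 1947 → Oct 12, 1947: 30 days (September has 30).
Oct 12, 1947 → Oct 23, 1947: 11 days.
Total: 4363 days.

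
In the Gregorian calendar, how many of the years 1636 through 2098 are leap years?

113

Multiples of 4 in [1636,2098]: 116.
Of those, multiples of 100: 4 (not leap unless ÷400).
Multiples of 400: 1.
Leap years = 116 − 4 + 1 = 113.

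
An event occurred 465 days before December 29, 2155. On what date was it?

−365 (one year) → Dec 29, 2154 (100 left).
−29 → Nov 30, 2154 (end of Nov, 30 days; 71 left).
−30 → Oct 31, 2154 (end of Oct, 31 days; 41 left).
−31 → Sep 30, 2154 (end of Sep, 30 days; 10 left).
−10 → Sep 20, 2154.

September 20, 2154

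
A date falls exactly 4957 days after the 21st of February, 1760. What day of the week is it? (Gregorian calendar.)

First find the weekday of Feb 21, 1760. Doomsday rule: the anchor day for the 1700s is Sunday. For year 60: 60÷12 = 5 r 0, and 0÷4 = 0, so 5+0+0 = 5.
Sunday + 5 ≡ Friday — that's 1760's doomsday.
In February the doomsday date is Feb 29 (1760 is a leap year (divisible by 4)).
Feb 21 is 8 days before Feb 29; 8 mod 7 = 1, so Friday − 1 = Thursday.
4957 mod 7 = 1, so 4957 days after a Thursday is Thursday + 1 = Friday.

Friday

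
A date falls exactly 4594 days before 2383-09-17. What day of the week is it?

Thursday

Sep 17, 2383 is a Saturday.
4594 mod 7 = 2, so 4594 days before a Saturday is Saturday − 2 = Thursday.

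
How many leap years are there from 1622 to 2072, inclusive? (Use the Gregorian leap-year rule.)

110

Multiples of 4 in [1622,2072]: 113.
Of those, multiples of 100: 4 (not leap unless ÷400).
Multiples of 400: 1.
Leap years = 113 − 4 + 1 = 110.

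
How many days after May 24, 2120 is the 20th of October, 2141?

7819

May 24, 2120 → May 24, 2121: 365 days.
May 24, 2121 → May 24, 2122: 365 days.
May 24, 2122 → May 24, 2123: 365 days.
May 24, 2123 → May 24, 2124: 366 days (Feb 29, 2124 is in that span).
May 24, 2124 → May 24, 2125: 365 days.
May 24, 2125 → May 24, 2126: 365 days.
May 24, 2126 → May 24, 2127: 365 days.
May 24, 2127 → May 24, 2128: 366 days (Feb 29, 2128 is in that span).
May 24, 2128 → May 24, 2129: 365 days.
May 24, 2129 → May 24, 2130: 365 days.
May 24, 2130 → May 24, 2131: 365 days.
May 24, 2131 → May 24, 2132: 366 days (Feb 29, 2132 is in that span).
May 24, 2132 → May 24, 2133: 365 days.
May 24, 2133 → May 24, 2134: 365 days.
May 24, 2134 → May 24, 2135: 365 days.
May 24, 2135 → May 24, 2136: 366 days (Feb 29, 2136 is in that span).
May 24, 2136 → May 24, 2137: 365 days.
May 24, 2137 → May 24, 2138: 365 days.
May 24, 2138 → May 24, 2139: 365 days.
May 24, 2139 → May 24, 2140: 366 days (Feb 29, 2140 is in that span).
May 24, 2140 → May 24, 2141: 365 days.
May 24, 2141 → Jun 24, 2141: 31 days (May has 31).
Jun 24, 2141 → Jul 24, 2141: 30 days (June has 30).
Jul 24, 2141 → Aug 24, 2141: 31 days (July has 31).
Aug 24, 2141 → Sep 24, 2141: 31 days (August has 31).
Sep 24, 2141 → Oct 20, 2141: 26 days.
Total: 7819 days.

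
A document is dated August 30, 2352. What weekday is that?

Saturday

Doomsday rule: the anchor day for the 2300s is Wednesday. For year 52: 52÷12 = 4 r 4, and 4÷4 = 1, so 4+4+1 = 9.
Wednesday + 9 ≡ Friday — that's 2352's doomsday.
In August the doomsday date is Aug 8.
Aug 30 is 22 days after Aug 8; 22 mod 7 = 1, so Friday + 1 = Saturday.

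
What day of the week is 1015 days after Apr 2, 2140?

Saturday

First find the weekday of Apr 2, 2140. Doomsday rule: the anchor day for the 2100s is Sunday. For year 40: 40÷12 = 3 r 4, and 4÷4 = 1, so 3+4+1 = 8.
Sunday + 8 ≡ Monday — that's 2140's doomsday.
In April the doomsday date is Apr 4.
Apr 2 is 2 days before Apr 4; 2 mod 7 = 2, so Monday − 2 = Saturday.
1015 mod 7 = 0, so 1015 days after a Saturday is Saturday + 0 = Saturday.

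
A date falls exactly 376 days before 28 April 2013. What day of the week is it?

First find the weekday of Apr 28, 2013. Doomsday rule: the anchor day for the 2000s is Tuesday. For year 13: 13÷12 = 1 r 1, and 1÷4 = 0, so 1+1+0 = 2.
Tuesday + 2 ≡ Thursday — that's 2013's doomsday.
In April the doomsday date is Apr 4.
Apr 28 is 24 days after Apr 4; 24 mod 7 = 3, so Thursday + 3 = Sunday.
376 mod 7 = 5, so 376 days before a Sunday is Sunday − 5 = Tuesday.

Tuesday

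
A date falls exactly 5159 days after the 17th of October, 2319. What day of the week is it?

Friday

Oct 17, 2319 is a Friday.
5159 mod 7 = 0, so 5159 days after a Friday is Friday + 0 = Friday.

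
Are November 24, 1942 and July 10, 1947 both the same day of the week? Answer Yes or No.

No

From Nov 24, 1942 to Jul 10, 1947 is 1689 days.
1689 mod 7 = 2, so they are different weekdays.
(Nov 24, 1942 is a Tuesday; Jul 10, 1947 is a Thursday.)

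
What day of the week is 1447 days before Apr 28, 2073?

First find the weekday of Apr 28, 2073. Doomsday rule: the anchor day for the 2000s is Tuesday. For year 73: 73÷12 = 6 r 1, and 1÷4 = 0, so 6+1+0 = 7.
Tuesday + 7 ≡ Tuesday — that's 2073's doomsday.
In April the doomsday date is Apr 4.
Apr 28 is 24 days after Apr 4; 24 mod 7 = 3, so Tuesday + 3 = Friday.
1447 mod 7 = 5, so 1447 days before a Friday is Friday − 5 = Sunday.

Sunday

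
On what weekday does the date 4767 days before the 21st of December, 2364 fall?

Dec 21, 2364 is a Monday.
4767 mod 7 = 0, so 4767 days before a Monday is Monday − 0 = Monday.

Monday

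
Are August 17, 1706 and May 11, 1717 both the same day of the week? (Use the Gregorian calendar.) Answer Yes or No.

Yes

From Aug 17, 1706 to May 11, 1717 is 3920 days.
3920 mod 7 = 0, so they are the same weekday.
(Aug 17, 1706 is a Tuesday; May 11, 1717 is a Tuesday.)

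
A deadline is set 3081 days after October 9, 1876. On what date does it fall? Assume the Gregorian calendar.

March 17, 1885

+365 (one year) → Oct 9, 1877 (2716 left).
+365 (one year) → Oct 9, 1878 (2351 left).
+365 (one year) → Oct 9, 1879 (1986 left).
+366 (one year; includes Feb 29, 1880) → Oct 9, 1880 (1620 left).
+365 (one year) → Oct 9, 1881 (1255 left).
+365 (one year) → Oct 9, 1882 (890 left).
+365 (one year) → Oct 9, 1883 (525 left).
+366 (one year; includes Feb 29, 1884) → Oct 9, 1884 (159 left).
Oct has 31 days: +23 → Nov 1, 1884 (136 left).
Nov has 30 days: +30 → Dec 1, 1884 (106 left).
Dec has 31 days: +31 → Jan 1, 1885 (75 left).
Jan has 31 days: +31 → Feb 1, 1885 (44 left).
Feb has 28 days: +28 → Mar 1, 1885 (16 left).
+16 → Mar 17, 1885.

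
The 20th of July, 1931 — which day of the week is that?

Doomsday rule: the anchor day for the 1900s is Wednesday. For year 31: 31÷12 = 2 r 7, and 7÷4 = 1, so 2+7+1 = 10.
Wednesday + 10 ≡ Saturday — that's 1931's doomsday.
In July the doomsday date is Jul 11.
Jul 20 is 9 days after Jul 11; 9 mod 7 = 2, so Saturday + 2 = Monday.

Monday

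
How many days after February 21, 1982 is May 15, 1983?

448

Feb 21, 1982 → Feb 21, 1983: 365 days.
Feb 21, 1983 → Mar 21, 1983: 28 days (February has 28).
Mar 21, 1983 → Apr 21, 1983: 31 days (March has 31).
Apr 21, 1983 → May 15, 1983: 24 days.
Total: 448 days.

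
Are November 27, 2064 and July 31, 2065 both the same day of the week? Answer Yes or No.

From Nov 27, 2064 to Jul 31, 2065 is 246 days.
246 mod 7 = 1, so they are different weekdays.
(Nov 27, 2064 is a Thursday; Jul 31, 2065 is a Friday.)

No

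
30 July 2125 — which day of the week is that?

Doomsday rule: the anchor day for the 2100s is Sunday. For year 25: 25÷12 = 2 r 1, and 1÷4 = 0, so 2+1+0 = 3.
Sunday + 3 ≡ Wednesday — that's 2125's doomsday.
In July the doomsday date is Jul 11.
Jul 30 is 19 days after Jul 11; 19 mod 7 = 5, so Wednesday + 5 = Monday.

Monday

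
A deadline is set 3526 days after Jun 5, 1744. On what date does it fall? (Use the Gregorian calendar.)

+365 (one year) → Jun 5, 1745 (3161 left).
+365 (one year) → Jun 5, 1746 (2796 left).
+365 (one year) → Jun 5, 1747 (2431 left).
+366 (one year; includes Feb 29, 1748) → Jun 5, 1748 (2065 left).
+365 (one year) → Jun 5, 1749 (1700 left).
+365 (one year) → Jun 5, 1750 (1335 left).
+365 (one year) → Jun 5, 1751 (970 left).
+366 (one year; includes Feb 29, 1752) → Jun 5, 1752 (604 left).
+365 (one year) → Jun 5, 1753 (239 left).
Jun has 30 days: +26 → Jul 1, 1753 (213 left).
Jul has 31 days: +31 → Aug 1, 1753 (182 left).
Aug has 31 days: +31 → Sep 1, 1753 (151 left).
Sep has 30 days: +30 → Oct 1, 1753 (121 left).
Oct has 31 days: +31 → Nov 1, 1753 (90 left).
Nov has 30 days: +30 → Dec 1, 1753 (60 left).
Dec has 31 days: +31 → Jan 1, 1754 (29 left).
+29 → Jan 30, 1754.

January 30, 1754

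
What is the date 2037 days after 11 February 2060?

September 9, 2065

+366 (one year; includes Feb 29, 2060) → Feb 11, 2061 (1671 left).
+365 (one year) → Feb 11, 2062 (1306 left).
+365 (one year) → Feb 11, 2063 (941 left).
+365 (one year) → Feb 11, 2064 (576 left).
+366 (one year; includes Feb 29, 2064) → Feb 11, 2065 (210 left).
Feb has 28 days: +18 → Mar 1, 2065 (192 left).
Mar has 31 days: +31 → Apr 1, 2065 (161 left).
Apr has 30 days: +30 → May 1, 2065 (131 left).
May has 31 days: +31 → Jun 1, 2065 (100 left).
Jun has 30 days: +30 → Jul 1, 2065 (70 left).
Jul has 31 days: +31 → Aug 1, 2065 (39 left).
Aug has 31 days: +31 → Sep 1, 2065 (8 left).
+8 → Sep 9, 2065.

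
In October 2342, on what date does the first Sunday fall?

October 4, 2342

October 1, 2342 is a Thursday.
The first Sunday is therefore October 4 (3 days later).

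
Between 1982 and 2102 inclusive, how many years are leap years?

29

Multiples of 4 in [1982,2102]: 30.
Of those, multiples of 100: 2 (not leap unless ÷400).
Multiples of 400: 1.
Leap years = 30 − 2 + 1 = 29.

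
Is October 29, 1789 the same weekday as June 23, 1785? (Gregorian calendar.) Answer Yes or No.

Yes

From Jun 23, 1785 to Oct 29, 1789 is 1589 days.
1589 mod 7 = 0, so they are the same weekday.
(Jun 23, 1785 is a Thursday; Oct 29, 1789 is a Thursday.)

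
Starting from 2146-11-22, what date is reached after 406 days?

+365 (one year) → Nov 22, 2147 (41 left).
Nov has 30 days: +9 → Dec 1, 2147 (32 left).
Dec has 31 days: +31 → Jan 1, 2148 (1 left).
+1 → Jan 2, 2148.

January 2, 2148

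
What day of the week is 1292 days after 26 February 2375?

First find the weekday of Feb 26, 2375. Doomsday rule: the anchor day for the 2300s is Wednesday. For year 75: 75÷12 = 6 r 3, and 3÷4 = 0, so 6+3+0 = 9.
Wednesday + 9 ≡ Friday — that's 2375's doomsday.
In February the doomsday date is Feb 28 (2375 is not a leap year).
Feb 26 is 2 days before Feb 28; 2 mod 7 = 2, so Friday − 2 = Wednesday.
1292 mod 7 = 4, so 1292 days after a Wednesday is Wednesday + 4 = Sunday.

Sunday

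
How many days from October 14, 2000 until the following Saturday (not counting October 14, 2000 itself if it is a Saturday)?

7

Oct 14, 2000 is a Saturday.
From Saturday to the next Saturday is 7 days.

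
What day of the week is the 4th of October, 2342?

Doomsday rule: the anchor day for the 2300s is Wednesday. For year 42: 42÷12 = 3 r 6, and 6÷4 = 1, so 3+6+1 = 10.
Wednesday + 10 ≡ Saturday — that's 2342's doomsday.
In October the doomsday date is Oct 10.
Oct 4 is 6 days before Oct 10; 6 mod 7 = 6, so Saturday − 6 = Sunday.

Sunday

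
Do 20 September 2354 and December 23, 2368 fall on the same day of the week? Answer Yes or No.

Yes

From Sep 20, 2354 to Dec 23, 2368 is 5208 days.
5208 mod 7 = 0, so they are the same weekday.
(Sep 20, 2354 is a Monday; Dec 23, 2368 is a Monday.)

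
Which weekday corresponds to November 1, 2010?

Doomsday rule: the anchor day for the 2000s is Tuesday. For year 10: 10÷12 = 0 r 10, and 10÷4 = 2, so 0+10+2 = 12.
Tuesday + 12 ≡ Sunday — that's 2010's doomsday.
In November the doomsday date is Nov 7.
Nov 1 is 6 days before Nov 7; 6 mod 7 = 6, so Sunday − 6 = Monday.

Monday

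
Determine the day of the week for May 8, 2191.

Sunday

Doomsday rule: the anchor day for the 2100s is Sunday. For year 91: 91÷12 = 7 r 7, and 7÷4 = 1, so 7+7+1 = 15.
Sunday + 15 ≡ Monday — that's 2191's doomsday.
In May the doomsday date is May 9.
May 8 is 1 day before May 9; 1 mod 7 = 1, so Monday − 1 = Sunday.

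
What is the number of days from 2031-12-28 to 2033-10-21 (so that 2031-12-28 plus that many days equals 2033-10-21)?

663

Dec 28, 2031 → Dec 28, 2032: 366 days (Feb 29, 2032 is in that span).
Dec 28, 2032 → Jan 28, 2033: 31 days (December has 31).
Jan 28, 2033 → Feb 28, 2033: 31 days (January has 31).
Feb 28, 2033 → Mar 28, 2033: 28 days (February has 28).
Mar 28, 2033 → Apr 28, 2033: 31 days (March has 31).
Apr 28, 2033 → May 28, 2033: 30 days (April has 30).
May 28, 2033 → Jun 28, 2033: 31 days (May has 31).
Jun 28, 2033 → Jul 28, 2033: 30 days (June has 30).
Jul 28, 2033 → Aug 28, 2033: 31 days (July has 31).
Aug 28, 2033 → Sep 28, 2033: 31 days (August has 31).
Sep 28, 2033 → Oct 21, 2033: 23 days.
Total: 663 days.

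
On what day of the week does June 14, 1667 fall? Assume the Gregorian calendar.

Tuesday

Doomsday rule: the anchor day for the 1600s is Tuesday. For year 67: 67÷12 = 5 r 7, and 7÷4 = 1, so 5+7+1 = 13.
Tuesday + 13 ≡ Monday — that's 1667's doomsday.
In June the doomsday date is Jun 6.
Jun 14 is 8 days after Jun 6; 8 mod 7 = 1, so Monday + 1 = Tuesday.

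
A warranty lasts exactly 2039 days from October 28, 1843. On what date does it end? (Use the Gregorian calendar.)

May 28, 1849

+366 (one year; includes Feb 29, 1844) → Oct 28, 1844 (1673 left).
+365 (one year) → Oct 28, 1845 (1308 left).
+365 (one year) → Oct 28, 1846 (943 left).
+365 (one year) → Oct 28, 1847 (578 left).
+366 (one year; includes Feb 29, 1848) → Oct 28, 1848 (212 left).
Oct has 31 days: +4 → Nov 1, 1848 (208 left).
Nov has 30 days: +30 → Dec 1, 1848 (178 left).
Dec has 31 days: +31 → Jan 1, 1849 (147 left).
Jan has 31 days: +31 → Feb 1, 1849 (116 left).
Feb has 28 days: +28 → Mar 1, 1849 (88 left).
Mar has 31 days: +31 → Apr 1, 1849 (57 left).
Apr has 30 days: +30 → May 1, 1849 (27 left).
+27 → May 28, 1849.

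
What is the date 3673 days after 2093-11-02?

November 24, 2103

+365 (one year) → Nov 2, 2094 (3308 left).
+365 (one year) → Nov 2, 2095 (2943 left).
+366 (one year; includes Feb 29, 2096) → Nov 2, 2096 (2577 left).
+365 (one year) → Nov 2, 2097 (2212 left).
+365 (one year) → Nov 2, 2098 (1847 left).
+365 (one year) → Nov 2, 2099 (1482 left).
+365 (one year) → Nov 2, 2100 (1117 left).
+365 (one year) → Nov 2, 2101 (752 left).
+365 (one year) → Nov 2, 2102 (387 left).
Nov has 30 days: +29 → Dec 1, 2102 (358 left).
Dec has 31 days: +31 → Jan 1, 2103 (327 left).
Jan has 31 days: +31 → Feb 1, 2103 (296 left).
Feb has 28 days: +28 → Mar 1, 2103 (268 left).
Mar has 31 days: +31 → Apr 1, 2103 (237 left).
Apr has 30 days: +30 → May 1, 2103 (207 left).
May has 31 days: +31 → Jun 1, 2103 (176 left).
Jun has 30 days: +30 → Jul 1, 2103 (146 left).
Jul has 31 days: +31 → Aug 1, 2103 (115 left).
Aug has 31 days: +31 → Sep 1, 2103 (84 left).
Sep has 30 days: +30 → Oct 1, 2103 (54 left).
Oct has 31 days: +31 → Nov 1, 2103 (23 left).
+23 → Nov 24, 2103.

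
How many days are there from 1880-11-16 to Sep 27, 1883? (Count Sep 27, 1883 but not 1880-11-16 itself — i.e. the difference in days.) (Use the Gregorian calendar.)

1045

Nov 16, 1880 → Nov 16, 1881: 365 days.
Nov 16, 1881 → Nov 16, 1882: 365 days.
Nov 16, 1882 → Dec 16, 1882: 30 days (November has 30).
Dec 16, 1882 → Jan 16, 1883: 31 days (December has 31).
Jan 16, 1883 → Feb 16, 1883: 31 days (January has 31).
Feb 16, 1883 → Mar 16, 1883: 28 days (February has 28).
Mar 16, 1883 → Apr 16, 1883: 31 days (March has 31).
Apr 16, 1883 → May 16, 1883: 30 days (April has 30).
May 16, 1883 → Jun 16, 1883: 31 days (May has 31).
Jun 16, 1883 → Jul 16, 1883: 30 days (June has 30).
Jul 16, 1883 → Aug 16, 1883: 31 days (July has 31).
Aug 16, 1883 → Sep 16, 1883: 31 days (August has 31).
Sep 16, 1883 → Sep 27, 1883: 11 days.
Total: 1045 days.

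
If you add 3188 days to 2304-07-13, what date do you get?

April 5, 2313

+365 (one year) → Jul 13, 2305 (2823 left).
+365 (one year) → Jul 13, 2306 (2458 left).
+365 (one year) → Jul 13, 2307 (2093 left).
+366 (one year; includes Feb 29, 2308) → Jul 13, 2308 (1727 left).
+365 (one year) → Jul 13, 2309 (1362 left).
+365 (one year) → Jul 13, 2310 (997 left).
+365 (one year) → Jul 13, 2311 (632 left).
+366 (one year; includes Feb 29, 2312) → Jul 13, 2312 (266 left).
Jul has 31 days: +19 → Aug 1, 2312 (247 left).
Aug has 31 days: +31 → Sep 1, 2312 (216 left).
Sep has 30 days: +30 → Oct 1, 2312 (186 left).
Oct has 31 days: +31 → Nov 1, 2312 (155 left).
Nov has 30 days: +30 → Dec 1, 2312 (125 left).
Dec has 31 days: +31 → Jan 1, 2313 (94 left).
Jan has 31 days: +31 → Feb 1, 2313 (63 left).
Feb has 28 days: +28 → Mar 1, 2313 (35 left).
Mar has 31 days: +31 → Apr 1, 2313 (4 left).
+4 → Apr 5, 2313.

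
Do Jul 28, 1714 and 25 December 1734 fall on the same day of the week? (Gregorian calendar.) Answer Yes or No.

Yes

From Jul 28, 1714 to Dec 25, 1734 is 7455 days.
7455 mod 7 = 0, so they are the same weekday.
(Jul 28, 1714 is a Saturday; Dec 25, 1734 is a Saturday.)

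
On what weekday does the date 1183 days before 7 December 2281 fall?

First find the weekday of Dec 7, 2281. Doomsday rule: the anchor day for the 2200s is Friday. For year 81: 81÷12 = 6 r 9, and 9÷4 = 2, so 6+9+2 = 17.
Friday + 17 ≡ Monday — that's 2281's doomsday.
In December the doomsday date is Dec 12.
Dec 7 is 5 days before Dec 12; 5 mod 7 = 5, so Monday − 5 = Wednesday.
1183 mod 7 = 0, so 1183 days before a Wednesday is Wednesday − 0 = Wednesday.

Wednesday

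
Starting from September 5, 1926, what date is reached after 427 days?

November 6, 1927

+365 (one year) → Sep 5, 1927 (62 left).
Sep has 30 days: +26 → Oct 1, 1927 (36 left).
Oct has 31 days: +31 → Nov 1, 1927 (5 left).
+5 → Nov 6, 1927.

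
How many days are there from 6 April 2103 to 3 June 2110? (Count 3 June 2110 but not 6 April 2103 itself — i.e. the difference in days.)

Apr 6, 2103 → Apr 6, 2104: 366 days (Feb 29, 2104 is in that span).
Apr 6, 2104 → Apr 6, 2105: 365 days.
Apr 6, 2105 → Apr 6, 2106: 365 days.
Apr 6, 2106 → Apr 6, 2107: 365 days.
Apr 6, 2107 → Apr 6, 2108: 366 days (Feb 29, 2108 is in that span).
Apr 6, 2108 → Apr 6, 2109: 365 days.
Apr 6, 2109 → Apr 6, 2110: 365 days.
Apr 6, 2110 → May 6, 2110: 30 days (April has 30).
May 6, 2110 → Jun 3, 2110: 28 days.
Total: 2615 days.

2615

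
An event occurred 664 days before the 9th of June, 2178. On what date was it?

August 14, 2176

−365 (one year) → Jun 9, 2177 (299 left).
−9 → May 31, 2177 (end of May, 31 days; 290 left).
−31 → Apr 30, 2177 (end of Apr, 30 days; 259 left).
−30 → Mar 31, 2177 (end of Mar, 31 days; 229 left).
−31 → Feb 28, 2177 (end of Feb, 28 days; 198 left).
−28 → Jan 31, 2177 (end of Jan, 31 days; 170 left).
−31 → Dec 31, 2176 (end of Dec, 31 days; 139 left).
−31 → Nov 30, 2176 (end of Nov, 30 days; 108 left).
−30 → Oct 31, 2176 (end of Oct, 31 days; 78 left).
−31 → Sep 30, 2176 (end of Sep, 30 days; 47 left).
−30 → Aug 31, 2176 (end of Aug, 31 days; 17 left).
−17 → Aug 14, 2176.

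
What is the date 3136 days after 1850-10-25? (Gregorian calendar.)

May 27, 1859

+365 (one year) → Oct 25, 1851 (2771 left).
+366 (one year; includes Feb 29, 1852) → Oct 25, 1852 (2405 left).
+365 (one year) → Oct 25, 1853 (2040 left).
+365 (one year) → Oct 25, 1854 (1675 left).
+365 (one year) → Oct 25, 1855 (1310 left).
+366 (one year; includes Feb 29, 1856) → Oct 25, 1856 (944 left).
+365 (one year) → Oct 25, 1857 (579 left).
+365 (one year) → Oct 25, 1858 (214 left).
Oct has 31 days: +7 → Nov 1, 1858 (207 left).
Nov has 30 days: +30 → Dec 1, 1858 (177 left).
Dec has 31 days: +31 → Jan 1, 1859 (146 left).
Jan has 31 days: +31 → Feb 1, 1859 (115 left).
Feb has 28 days: +28 → Mar 1, 1859 (87 left).
Mar has 31 days: +31 → Apr 1, 1859 (56 left).
Apr has 30 days: +30 → May 1, 1859 (26 left).
+26 → May 27, 1859.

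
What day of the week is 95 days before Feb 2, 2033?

Saturday

Feb 2, 2033 is a Wednesday.
95 mod 7 = 4, so 95 days before a Wednesday is Wednesday − 4 = Saturday.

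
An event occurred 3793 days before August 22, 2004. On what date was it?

April 4, 1994

−366 (one year; includes Feb 29, 2004) → Aug 22, 2003 (3427 left).
−365 (one year) → Aug 22, 2002 (3062 left).
−365 (one year) → Aug 22, 2001 (2697 left).
−365 (one year) → Aug 22, 2000 (2332 left).
−366 (one year; includes Feb 29, 2000) → Aug 22, 1999 (1966 left).
−365 (one year) → Aug 22, 1998 (1601 left).
−365 (one year) → Aug 22, 1997 (1236 left).
−365 (one year) → Aug 22, 1996 (871 left).
−366 (one year; includes Feb 29, 1996) → Aug 22, 1995 (505 left).
−365 (one year) → Aug 22, 1994 (140 left).
−22 → Jul 31, 1994 (end of Jul, 31 days; 118 left).
−31 → Jun 30, 1994 (end of Jun, 30 days; 87 left).
−30 → May 31, 1994 (end of May, 31 days; 57 left).
−31 → Apr 30, 1994 (end of Apr, 30 days; 26 left).
−26 → Apr 4, 1994.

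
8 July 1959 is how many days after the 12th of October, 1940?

Oct 12, 1940 → Oct 12, 1941: 365 days.
Oct 12, 1941 → Oct 12, 1942: 365 days.
Oct 12, 1942 → Oct 12, 1943: 365 days.
Oct 12, 1943 → Oct 12, 1944: 366 days (Feb 29, 1944 is in that span).
Oct 12, 1944 → Oct 12, 1945: 365 days.
Oct 12, 1945 → Oct 12, 1946: 365 days.
Oct 12, 1946 → Oct 12, 1947: 365 days.
Oct 12, 1947 → Oct 12, 1948: 366 days (Feb 29, 1948 is in that span).
Oct 12, 1948 → Oct 12, 1949: 365 days.
Oct 12, 1949 → Oct 12, 1950: 365 days.
Oct 12, 1950 → Oct 12, 1951: 365 days.
Oct 12, 1951 → Oct 12, 1952: 366 days (Feb 29, 1952 is in that span).
Oct 12, 1952 → Oct 12, 1953: 365 days.
Oct 12, 1953 → Oct 12, 1954: 365 days.
Oct 12, 1954 → Oct 12, 1955: 365 days.
Oct 12, 1955 → Oct 12, 1956: 366 days (Feb 29, 1956 is in that span).
Oct 12, 1956 → Oct 12, 1957: 365 days.
Oct 12, 1957 → Oct 12, 1958: 365 days.
Oct 12, 1958 → Nov 12, 1958: 31 days (October has 31).
Nov 12, 1958 → Dec 12, 1958: 30 days (November has 30).
Dec 12, 1958 → Jan 12, 1959: 31 days (December has 31).
Jan 12, 1959 → Feb 12, 1959: 31 days (January has 31).
Feb 12, 1959 → Mar 12, 1959: 28 days (February has 28).
Mar 12, 1959 → Apr 12, 1959: 31 days (March has 31).
Apr 12, 1959 → May 12, 1959: 30 days (April has 30).
May 12, 1959 → Jun 12, 1959: 31 days (May has 31).
Jun 12, 1959 → Jul 8, 1959: 26 days.
Total: 6843 days.

6843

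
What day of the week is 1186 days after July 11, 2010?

Wednesday

Jul 11, 2010 is a Sunday.
1186 mod 7 = 3, so 1186 days after a Sunday is Sunday + 3 = Wednesday.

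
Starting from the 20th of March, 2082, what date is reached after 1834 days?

+365 (one year) → Mar 20, 2083 (1469 left).
+366 (one year; includes Feb 29, 2084) → Mar 20, 2084 (1103 left).
+365 (one year) → Mar 20, 2085 (738 left).
+365 (one year) → Mar 20, 2086 (373 left).
Mar has 31 days: +12 → Apr 1, 2086 (361 left).
Apr has 30 days: +30 → May 1, 2086 (331 left).
May has 31 days: +31 → Jun 1, 2086 (300 left).
Jun has 30 days: +30 → Jul 1, 2086 (270 left).
Jul has 31 days: +31 → Aug 1, 2086 (239 left).
Aug has 31 days: +31 → Sep 1, 2086 (208 left).
Sep has 30 days: +30 → Oct 1, 2086 (178 left).
Oct has 31 days: +31 → Nov 1, 2086 (147 left).
Nov has 30 days: +30 → Dec 1, 2086 (117 left).
Dec has 31 days: +31 → Jan 1, 2087 (86 left).
Jan has 31 days: +31 → Feb 1, 2087 (55 left).
Feb has 28 days: +28 → Mar 1, 2087 (27 left).
+27 → Mar 28, 2087.

March 28, 2087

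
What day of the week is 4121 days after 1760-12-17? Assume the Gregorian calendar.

Monday

First find the weekday of Dec 17, 1760. Doomsday rule: the anchor day for the 1700s is Sunday. For year 60: 60÷12 = 5 r 0, and 0÷4 = 0, so 5+0+0 = 5.
Sunday + 5 ≡ Friday — that's 1760's doomsday.
In December the doomsday date is Dec 12.
Dec 17 is 5 days after Dec 12; 5 mod 7 = 5, so Friday + 5 = Wednesday.
4121 mod 7 = 5, so 4121 days after a Wednesday is Wednesday + 5 = Monday.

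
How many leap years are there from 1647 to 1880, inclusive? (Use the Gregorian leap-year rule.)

57

Multiples of 4 in [1647,1880]: 59.
Of those, multiples of 100: 2 (not leap unless ÷400).
Multiples of 400: 0.
Leap years = 59 − 2 + 0 = 57.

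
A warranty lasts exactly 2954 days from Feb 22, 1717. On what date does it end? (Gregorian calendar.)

+365 (one year) → Feb 22, 1718 (2589 left).
+365 (one year) → Feb 22, 1719 (2224 left).
+365 (one year) → Feb 22, 1720 (1859 left).
+366 (one year; includes Feb 29, 1720) → Feb 22, 1721 (1493 left).
+365 (one year) → Feb 22, 1722 (1128 left).
+365 (one year) → Feb 22, 1723 (763 left).
+365 (one year) → Feb 22, 1724 (398 left).
Feb has 29 days: +8 → Mar 1, 1724 (390 left).
Mar has 31 days: +31 → Apr 1, 1724 (359 left).
Apr has 30 days: +30 → May 1, 1724 (329 left).
May has 31 days: +31 → Jun 1, 1724 (298 left).
Jun has 30 days: +30 → Jul 1, 1724 (268 left).
Jul has 31 days: +31 → Aug 1, 1724 (237 left).
Aug has 31 days: +31 → Sep 1, 1724 (206 left).
Sep has 30 days: +30 → Oct 1, 1724 (176 left).
Oct has 31 days: +31 → Nov 1, 1724 (145 left).
Nov has 30 days: +30 → Dec 1, 1724 (115 left).
Dec has 31 days: +31 → Jan 1, 1725 (84 left).
Jan has 31 days: +31 → Feb 1, 1725 (53 left).
Feb has 28 days: +28 → Mar 1, 1725 (25 left).
+25 → Mar 26, 1725.

March 26, 1725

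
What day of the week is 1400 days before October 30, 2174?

First find the weekday of Oct 30, 2174. Doomsday rule: the anchor day for the 2100s is Sunday. For year 74: 74÷12 = 6 r 2, and 2÷4 = 0, so 6+2+0 = 8.
Sunday + 8 ≡ Monday — that's 2174's doomsday.
In October the doomsday date is Oct 10.
Oct 30 is 20 days after Oct 10; 20 mod 7 = 6, so Monday + 6 = Sunday.
1400 mod 7 = 0, so 1400 days before a Sunday is Sunday − 0 = Sunday.

Sunday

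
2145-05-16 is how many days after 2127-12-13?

Dec 13, 2127 → Dec 13, 2128: 366 days (Feb 29, 2128 is in that span).
Dec 13, 2128 → Dec 13, 2129: 365 days.
Dec 13, 2129 → Dec 13, 2130: 365 days.
Dec 13, 2130 → Dec 13, 2131: 365 days.
Dec 13, 2131 → Dec 13, 2132: 366 days (Feb 29, 2132 is in that span).
Dec 13, 2132 → Dec 13, 2133: 365 days.
Dec 13, 2133 → Dec 13, 2134: 365 days.
Dec 13, 2134 → Dec 13, 2135: 365 days.
Dec 13, 2135 → Dec 13, 2136: 366 days (Feb 29, 2136 is in that span).
Dec 13, 2136 → Dec 13, 2137: 365 days.
Dec 13, 2137 → Dec 13, 2138: 365 days.
Dec 13, 2138 → Dec 13, 2139: 365 days.
Dec 13, 2139 → Dec 13, 2140: 366 days (Feb 29, 2140 is in that span).
Dec 13, 2140 → Dec 13, 2141: 365 days.
Dec 13, 2141 → Dec 13, 2142: 365 days.
Dec 13, 2142 → Dec 13, 2143: 365 days.
Dec 13, 2143 → Dec 13, 2144: 366 days (Feb 29, 2144 is in that span).
Dec 13, 2144 → Jan 13, 2145: 31 days (December has 31).
Jan 13, 2145 → Feb 13, 2145: 31 days (January has 31).
Feb 13, 2145 → Mar 13, 2145: 28 days (February has 28).
Mar 13, 2145 → Apr 13, 2145: 31 days (March has 31).
Apr 13, 2145 → May 13, 2145: 30 days (April has 30).
May 13, 2145 → May 16, 2145: 3 days.
Total: 6364 days.

6364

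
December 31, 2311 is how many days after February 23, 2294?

6519

Feb 23, 2294 → Feb 23, 2295: 365 days.
Feb 23, 2295 → Feb 23, 2296: 365 days.
Feb 23, 2296 → Feb 23, 2297: 366 days (Feb 29, 2296 is in that span).
Feb 23, 2297 → Feb 23, 2298: 365 days.
Feb 23, 2298 → Feb 23, 2299: 365 days.
Feb 23, 2299 → Feb 23, 2300: 365 days.
Feb 23, 2300 → Feb 23, 2301: 365 days.
Feb 23, 2301 → Feb 23, 2302: 365 days.
Feb 23, 2302 → Feb 23, 2303: 365 days.
Feb 23, 2303 → Feb 23, 2304: 365 days.
Feb 23, 2304 → Feb 23, 2305: 366 days (Feb 29, 2304 is in that span).
Feb 23, 2305 → Feb 23, 2306: 365 days.
Feb 23, 2306 → Feb 23, 2307: 365 days.
Feb 23, 2307 → Feb 23, 2308: 365 days.
Feb 23, 2308 → Feb 23, 2309: 366 days (Feb 29, 2308 is in that span).
Feb 23, 2309 → Feb 23, 2310: 365 days.
Feb 23, 2310 → Feb 23, 2311: 365 days.
Feb 23, 2311 → Mar 23, 2311: 28 days (February has 28).
Mar 23, 2311 → Apr 23, 2311: 31 days (March has 31).
Apr 23, 2311 → May 23, 2311: 30 days (April has 30).
May 23, 2311 → Jun 23, 2311: 31 days (May has 31).
Jun 23, 2311 → Jul 23, 2311: 30 days (June has 30).
Jul 23, 2311 → Aug 23, 2311: 31 days (July has 31).
Aug 23, 2311 → Sep 23, 2311: 31 days (August has 31).
Sep 23, 2311 → Oct 23, 2311: 30 days (September has 30).
Oct 23, 2311 → Nov 23, 2311: 31 days (October has 31).
Nov 23, 2311 → Dec 23, 2311: 30 days (November has 30).
Dec 23, 2311 → Dec 31, 2311: 8 days.
Total: 6519 days.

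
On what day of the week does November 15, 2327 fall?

Tuesday

Doomsday rule: the anchor day for the 2300s is Wednesday. For year 27: 27÷12 = 2 r 3, and 3÷4 = 0, so 2+3+0 = 5.
Wednesday + 5 ≡ Monday — that's 2327's doomsday.
In November the doomsday date is Nov 7.
Nov 15 is 8 days after Nov 7; 8 mod 7 = 1, so Monday + 1 = Tuesday.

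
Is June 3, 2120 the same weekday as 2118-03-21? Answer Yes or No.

From Mar 21, 2118 to Jun 3, 2120 is 805 days.
805 mod 7 = 0, so they are the same weekday.
(Mar 21, 2118 is a Monday; Jun 3, 2120 is a Monday.)

Yes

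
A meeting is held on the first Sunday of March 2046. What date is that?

March 1, 2046 is a Thursday.
The first Sunday is therefore March 4 (3 days later).

March 4, 2046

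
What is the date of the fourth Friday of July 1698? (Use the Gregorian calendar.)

July 1, 1698 is a Tuesday.
The first Friday is therefore July 4 (3 days later).
The fourth Friday is 4 + 3×7 = July 25.

July 25, 1698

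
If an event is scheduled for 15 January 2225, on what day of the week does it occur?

Saturday

Doomsday rule: the anchor day for the 2200s is Friday. For year 25: 25÷12 = 2 r 1, and 1÷4 = 0, so 2+1+0 = 3.
Friday + 3 ≡ Monday — that's 2225's doomsday.
In January the doomsday date is Jan 3 (2225 is not a leap year).
Jan 15 is 12 days after Jan 3; 12 mod 7 = 5, so Monday + 5 = Saturday.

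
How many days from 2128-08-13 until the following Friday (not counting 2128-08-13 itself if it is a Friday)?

Aug 13, 2128 is a Friday.
From Friday to the next Friday is 7 days.

7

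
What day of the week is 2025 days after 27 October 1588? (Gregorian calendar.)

Saturday

First find the weekday of Oct 27, 1588. Doomsday rule: the anchor day for the 1500s is Wednesday. For year 88: 88÷12 = 7 r 4, and 4÷4 = 1, so 7+4+1 = 12.
Wednesday + 12 ≡ Monday — that's 1588's doomsday.
In October the doomsday date is Oct 10.
Oct 27 is 17 days after Oct 10; 17 mod 7 = 3, so Monday + 3 = Thursday.
2025 mod 7 = 2, so 2025 days after a Thursday is Thursday + 2 = Saturday.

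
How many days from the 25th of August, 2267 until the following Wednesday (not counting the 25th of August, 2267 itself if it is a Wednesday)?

Aug 25, 2267 is a Sunday.
From Sunday to the next Wednesday is 3 days.

3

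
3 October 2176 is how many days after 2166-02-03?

Feb 3, 2166 → Feb 3, 2167: 365 days.
Feb 3, 2167 → Feb 3, 2168: 365 days.
Feb 3, 2168 → Feb 3, 2169: 366 days (Feb 29, 2168 is in that span).
Feb 3, 2169 → Feb 3, 2170: 365 days.
Feb 3, 2170 → Feb 3, 2171: 365 days.
Feb 3, 2171 → Feb 3, 2172: 365 days.
Feb 3, 2172 → Feb 3, 2173: 366 days (Feb 29, 2172 is in that span).
Feb 3, 2173 → Feb 3, 2174: 365 days.
Feb 3, 2174 → Feb 3, 2175: 365 days.
Feb 3, 2175 → Feb 3, 2176: 365 days.
Feb 3, 2176 → Mar 3, 2176: 29 days (February has 29).
Mar 3, 2176 → Apr 3, 2176: 31 days (March has 31).
Apr 3, 2176 → May 3, 2176: 30 days (April has 30).
May 3, 2176 → Jun 3, 2176: 31 days (May has 31).
Jun 3, 2176 → Jul 3, 2176: 30 days (June has 30).
Jul 3, 2176 → Aug 3, 2176: 31 days (July has 31).
Aug 3, 2176 → Sep 3, 2176: 31 days (August has 31).
Sep 3, 2176 → Oct 3, 2176: 30 days.
Total: 3895 days.

3895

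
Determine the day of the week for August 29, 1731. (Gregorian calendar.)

Doomsday rule: the anchor day for the 1700s is Sunday. For year 31: 31÷12 = 2 r 7, and 7÷4 = 1, so 2+7+1 = 10.
Sunday + 10 ≡ Wednesday — that's 1731's doomsday.
In August the doomsday date is Aug 8.
Aug 29 is 21 days after Aug 8; 21 mod 7 = 0, so Wednesday + 0 = Wednesday.

Wednesday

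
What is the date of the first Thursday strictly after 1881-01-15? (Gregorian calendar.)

Jan 15, 1881 is a Saturday.
From Saturday to the next Thursday is 5 days.
Jan 15, 1881 + 5 = Jan 20, 1881.

January 20, 1881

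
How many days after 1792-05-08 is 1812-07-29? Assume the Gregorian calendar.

7386

May 8, 1792 → May 8, 1793: 365 days.
May 8, 1793 → May 8, 1794: 365 days.
May 8, 1794 → May 8, 1795: 365 days.
May 8, 1795 → May 8, 1796: 366 days (Feb 29, 1796 is in that span).
May 8, 1796 → May 8, 1797: 365 days.
May 8, 1797 → May 8, 1798: 365 days.
May 8, 1798 → May 8, 1799: 365 days.
May 8, 1799 → May 8, 1800: 365 days.
May 8, 1800 → May 8, 1801: 365 days.
May 8, 1801 → May 8, 1802: 365 days.
May 8, 1802 → May 8, 1803: 365 days.
May 8, 1803 → May 8, 1804: 366 days (Feb 29, 1804 is in that span).
May 8, 1804 → May 8, 1805: 365 days.
May 8, 1805 → May 8, 1806: 365 days.
May 8, 1806 → May 8, 1807: 365 days.
May 8, 1807 → May 8, 1808: 366 days (Feb 29, 1808 is in that span).
May 8, 1808 → May 8, 1809: 365 days.
May 8, 1809 → May 8, 1810: 365 days.
May 8, 1810 → May 8, 1811: 365 days.
May 8, 1811 → May 8, 1812: 366 days (Feb 29, 1812 is in that span).
May 8, 1812 → Jun 8, 1812: 31 days (May has 31).
Jun 8, 1812 → Jul 8, 1812: 30 days (June has 30).
Jul 8, 1812 → Jul 29, 1812: 21 days.
Total: 7386 days.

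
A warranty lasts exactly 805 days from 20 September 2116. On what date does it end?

December 4, 2118

+365 (one year) → Sep 20, 2117 (440 left).
+365 (one year) → Sep 20, 2118 (75 left).
Sep has 30 days: +11 → Oct 1, 2118 (64 left).
Oct has 31 days: +31 → Nov 1, 2118 (33 left).
Nov has 30 days: +30 → Dec 1, 2118 (3 left).
+3 → Dec 4, 2118.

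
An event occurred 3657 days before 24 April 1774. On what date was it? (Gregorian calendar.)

−365 (one year) → Apr 24, 1773 (3292 left).
−365 (one year) → Apr 24, 1772 (2927 left).
−366 (one year; includes Feb 29, 1772) → Apr 24, 1771 (2561 left).
−365 (one year) → Apr 24, 1770 (2196 left).
−365 (one year) → Apr 24, 1769 (1831 left).
−365 (one year) → Apr 24, 1768 (1466 left).
−366 (one year; includes Feb 29, 1768) → Apr 24, 1767 (1100 left).
−365 (one year) → Apr 24, 1766 (735 left).
−365 (one year) → Apr 24, 1765 (370 left).
−24 → Mar 31, 1765 (end of Mar, 31 days; 346 left).
−31 → Feb 28, 1765 (end of Feb, 28 days; 315 left).
−28 → Jan 31, 1765 (end of Jan, 31 days; 287 left).
−31 → Dec 31, 1764 (end of Dec, 31 days; 256 left).
−31 → Nov 30, 1764 (end of Nov, 30 days; 225 left).
−30 → Oct 31, 1764 (end of Oct, 31 days; 195 left).
−31 → Sep 30, 1764 (end of Sep, 30 days; 164 left).
−30 → Aug 31, 1764 (end of Aug, 31 days; 134 left).
−31 → Jul 31, 1764 (end of Jul, 31 days; 103 left).
−31 → Jun 30, 1764 (end of Jun, 30 days; 72 left).
−30 → May 31, 1764 (end of May, 31 days; 42 left).
−31 → Apr 30, 1764 (end of Apr, 30 days; 11 left).
−11 → Apr 19, 1764.

April 19, 1764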